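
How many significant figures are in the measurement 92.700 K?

5

92.700: trailing zeros after a decimal point are significant.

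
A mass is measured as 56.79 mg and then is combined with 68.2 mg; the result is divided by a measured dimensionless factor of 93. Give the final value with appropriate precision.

56.79 mg + 68.2 mg = 124.99 mg; the sum is limited to 1 decimal place (4 s.f.).
Carrying full precision, 124.99 ÷ 93 = 1.34397849462… mg; 93 has 2 s.f., so the result keeps min(4, 2) = 2 s.f.
Rounded to 2 significant figures: 1.3 mg.

1.3 mg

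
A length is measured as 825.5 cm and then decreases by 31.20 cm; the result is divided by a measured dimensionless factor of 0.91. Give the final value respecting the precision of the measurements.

8.7 × 10² cm

825.5 cm − 31.20 cm = 794.30 cm; the difference is limited to 1 decimal place (4 s.f.).
Carrying full precision, 794.30 ÷ 0.91 = 872.857142857… cm; 0.91 has 2 s.f., so the result keeps min(4, 2) = 2 s.f.
Rounded to 2 significant figures: 8.7 × 10² cm.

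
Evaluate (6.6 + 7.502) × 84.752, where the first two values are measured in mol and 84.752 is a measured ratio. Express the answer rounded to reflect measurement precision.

6.6 mol + 7.502 mol = 14.102 mol; the sum is limited to 1 decimal place (3 s.f.).
Carrying full precision, 14.102 × 84.752 = 1195.172704 mol; 84.752 has 5 s.f., so the result keeps min(3, 5) = 3 s.f.
Rounded to 3 significant figures: 1.20 × 10³ mol.

1.20 × 10³ mol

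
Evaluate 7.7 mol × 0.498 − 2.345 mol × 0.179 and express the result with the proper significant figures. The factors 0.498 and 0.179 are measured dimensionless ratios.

3.4 mol

7.7 × 0.498 = 3.8346 → 3.8 mol (2 s.f., last digit at the 10^-1 place).
2.345 × 0.179 = 0.419755 → 0.420 mol (3 s.f., last digit at the 10^-3 place).
Difference: 3.414845 mol; keep the coarser place, 10^-1.
Result: 3.4 mol.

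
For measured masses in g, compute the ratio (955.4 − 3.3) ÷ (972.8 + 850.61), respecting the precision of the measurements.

955.4 − 3.3 = 952.1, limited to 1 d.p. → 4 s.f.; 972.8 + 850.61 = 1823.41, limited to 1 d.p. → 5 s.f.
Carrying full precision, 952.1 ÷ 1823.41 = 0.522153547474…; keep min(4, 5) = 4 s.f.
Rounded to 4 significant figures: 0.5222.

0.5222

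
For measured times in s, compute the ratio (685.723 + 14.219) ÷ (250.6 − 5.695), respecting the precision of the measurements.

2.858

685.723 + 14.219 = 699.942, limited to 3 d.p. → 6 s.f.; 250.6 − 5.695 = 244.905, limited to 1 d.p. → 4 s.f.
Carrying full precision, 699.942 ÷ 244.905 = 2.85801433209…; keep min(6, 4) = 4 s.f.
Rounded to 4 significant figures: 2.858.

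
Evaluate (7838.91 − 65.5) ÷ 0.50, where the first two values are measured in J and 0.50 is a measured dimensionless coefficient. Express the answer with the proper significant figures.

7838.91 J − 65.5 J = 7773.41 J; the difference is limited to 1 decimal place (5 s.f.).
Carrying full precision, 7773.41 ÷ 0.50 = 15546.82 J; 0.50 has 2 s.f., so the result keeps min(5, 2) = 2 s.f.
Rounded to 2 significant figures: 1.6 × 10^4 J.

1.6 × 10^4 J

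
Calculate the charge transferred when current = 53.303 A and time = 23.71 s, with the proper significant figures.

charge transferred = 53.303 A × 23.71 s = 1263.81413 C.
53.303 has 5 significant figures; 23.71 has 4.
Division/multiplication keeps the fewest: 4 significant figures.
Rounded: 1264 C.

1264 C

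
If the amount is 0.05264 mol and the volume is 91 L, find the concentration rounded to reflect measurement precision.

concentration = 0.05264 mol ÷ 91 L = 0.000578461538462… mol/L.
0.05264 has 4 significant figures; 91 has 2.
Division/multiplication keeps the fewest: 2 significant figures.
Rounded: 5.8 × 10^-4 mol/L.

5.8 × 10^-4 mol/L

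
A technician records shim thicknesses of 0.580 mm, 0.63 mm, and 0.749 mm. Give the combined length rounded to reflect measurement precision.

1.96 mm

0.580 mm + 0.63 mm + 0.749 mm = 1.959 mm.
Addition/subtraction keeps the fewest decimal places: 0.580 → 3 decimal places, 0.63 → 2 decimal places, 0.749 → 3 decimal places; limit is 2.
Rounded to 2 decimal places: 1.96 mm.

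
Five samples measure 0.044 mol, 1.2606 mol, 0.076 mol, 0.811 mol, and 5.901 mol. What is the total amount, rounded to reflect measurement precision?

0.044 mol + 1.2606 mol + 0.076 mol + 0.811 mol + 5.901 mol = 8.0926 mol.
Addition/subtraction keeps the fewest decimal places: 0.044 → 3 decimal places, 1.2606 → 4 decimal places, 0.076 → 3 decimal places, 0.811 → 3 decimal places, 5.901 → 3 decimal places; limit is 3.
Rounded to 3 decimal places: 8.093 mol.

8.093 mol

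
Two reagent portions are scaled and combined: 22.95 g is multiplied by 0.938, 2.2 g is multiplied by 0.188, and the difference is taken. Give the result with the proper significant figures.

21.1 g

22.95 × 0.938 = 21.5271 → 21.5 g (3 s.f., last digit at the 10^-1 place).
2.2 × 0.188 = 0.4136 → 0.41 g (2 s.f., last digit at the 10^-2 place).
Difference: 21.1135 g; keep the coarser place, 10^-1.
Result: 21.1 g.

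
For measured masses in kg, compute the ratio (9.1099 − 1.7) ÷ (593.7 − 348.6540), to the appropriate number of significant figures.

3.0 × 10⁻²

9.1099 − 1.7 = 7.4099, limited to 1 d.p. → 2 s.f.; 593.7 − 348.6540 = 245.0460, limited to 1 d.p. → 4 s.f.
Carrying full precision, 7.4099 ÷ 245.0460 = 0.0302388123046…; keep min(2, 4) = 2 s.f.
Rounded to 2 significant figures: 3.0 × 10⁻².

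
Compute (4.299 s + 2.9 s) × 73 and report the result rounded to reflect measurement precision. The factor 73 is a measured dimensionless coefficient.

4.299 s + 2.9 s = 7.199 s; the sum is limited to 1 decimal place (2 s.f.).
Carrying full precision, 7.199 × 73 = 525.527 s; 73 has 2 s.f., so the result keeps min(2, 2) = 2 s.f.
Rounded to 2 significant figures: 5.3 × 10^2 s.

5.3 × 10^2 s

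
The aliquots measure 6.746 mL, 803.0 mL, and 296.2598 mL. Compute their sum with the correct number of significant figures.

6.746 mL + 803.0 mL + 296.2598 mL = 1106.0058 mL.
Addition/subtraction keeps the fewest decimal places: 6.746 → 3 decimal places, 803.0 → 1 decimal place, 296.2598 → 4 decimal places; limit is 1.
Rounded to 1 decimal place: 1106.0 mL.

1106.0 mL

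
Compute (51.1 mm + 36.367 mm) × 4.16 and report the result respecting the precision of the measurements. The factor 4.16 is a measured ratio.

364 mm

51.1 mm + 36.367 mm = 87.467 mm; the sum is limited to 1 decimal place (3 s.f.).
Carrying full precision, 87.467 × 4.16 = 363.86272 mm; 4.16 has 3 s.f., so the result keeps min(3, 3) = 3 s.f.
Rounded to 3 significant figures: 364 mm.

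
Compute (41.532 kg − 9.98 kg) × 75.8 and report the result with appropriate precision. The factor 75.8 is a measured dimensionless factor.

41.532 kg − 9.98 kg = 31.552 kg; the difference is limited to 2 decimal places (4 s.f.).
Carrying full precision, 31.552 × 75.8 = 2391.6416 kg; 75.8 has 3 s.f., so the result keeps min(4, 3) = 3 s.f.
Rounded to 3 significant figures: 2.39 × 10³ kg.

2.39 × 10³ kg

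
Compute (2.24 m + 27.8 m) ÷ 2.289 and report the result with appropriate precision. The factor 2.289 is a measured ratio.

13.1 m

2.24 m + 27.8 m = 30.04 m; the sum is limited to 1 decimal place (3 s.f.).
Carrying full precision, 30.04 ÷ 2.289 = 13.123634775… m; 2.289 has 4 s.f., so the result keeps min(3, 4) = 3 s.f.
Rounded to 3 significant figures: 13.1 m.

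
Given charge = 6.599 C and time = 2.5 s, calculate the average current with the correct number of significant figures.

2.6 A

average current = 6.599 C ÷ 2.5 s = 2.6396 A.
6.599 has 4 significant figures; 2.5 has 2.
Division/multiplication keeps the fewest: 2 significant figures.
Rounded: 2.6 A.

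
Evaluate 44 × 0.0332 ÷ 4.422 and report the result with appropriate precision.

0.33

44 × 0.0332 ÷ 4.422 = 0.330348258706…
Multiplication/division keeps the fewest significant figures: 44 → 2 s.f., 0.0332 → 3 s.f., 4.422 → 4 s.f.; limit is 2.
Rounded to 2 significant figures: 0.33.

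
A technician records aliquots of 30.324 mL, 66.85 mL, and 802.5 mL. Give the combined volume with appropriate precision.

899.7 mL

30.324 mL + 66.85 mL + 802.5 mL = 899.674 mL.
Addition/subtraction keeps the fewest decimal places: 30.324 → 3 decimal places, 66.85 → 2 decimal places, 802.5 → 1 decimal place; limit is 1.
Rounded to 1 decimal place: 899.7 mL.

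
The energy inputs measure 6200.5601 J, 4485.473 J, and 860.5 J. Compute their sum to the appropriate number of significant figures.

6200.5601 J + 4485.473 J + 860.5 J = 11546.5331 J.
Addition/subtraction keeps the fewest decimal places: 6200.5601 → 4 decimal places, 4485.473 → 3 decimal places, 860.5 → 1 decimal place; limit is 1.
Rounded to 1 decimal place: 11546.5 J.

11546.5 J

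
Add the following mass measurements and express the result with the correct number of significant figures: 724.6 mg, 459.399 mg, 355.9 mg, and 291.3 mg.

1831.2 mg

724.6 mg + 459.399 mg + 355.9 mg + 291.3 mg = 1831.199 mg.
Addition/subtraction keeps the fewest decimal places: 724.6 → 1 decimal place, 459.399 → 3 decimal places, 355.9 → 1 decimal place, 291.3 → 1 decimal place; limit is 1.
Rounded to 1 decimal place: 1831.2 mg.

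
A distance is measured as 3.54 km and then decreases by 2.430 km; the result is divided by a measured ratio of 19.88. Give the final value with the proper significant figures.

3.54 km − 2.430 km = 1.110 km; the difference is limited to 2 decimal places (3 s.f.).
Carrying full precision, 1.110 ÷ 19.88 = 0.0558350100604… km; 19.88 has 4 s.f., so the result keeps min(3, 4) = 3 s.f.
Rounded to 3 significant figures: 0.0558 km.

0.0558 km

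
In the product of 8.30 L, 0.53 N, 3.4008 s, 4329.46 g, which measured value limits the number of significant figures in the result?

0.53 N

8.30 L → 3 s.f.; 0.53 N → 2 s.f.; 3.4008 s → 5 s.f.; 4329.46 g → 6 s.f.
The fewest is 2 significant figures, from 0.53 N.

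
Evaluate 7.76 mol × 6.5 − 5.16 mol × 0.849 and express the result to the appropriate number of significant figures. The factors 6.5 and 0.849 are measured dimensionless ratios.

46 mol

7.76 × 6.5 = 50.44 → 5.0 × 10¹ mol (2 s.f., last digit at the 10^0 place).
5.16 × 0.849 = 4.38084 → 4.38 mol (3 s.f., last digit at the 10^-2 place).
Difference: 46.05916 mol; keep the coarser place, 10^0.
Result: 46 mol.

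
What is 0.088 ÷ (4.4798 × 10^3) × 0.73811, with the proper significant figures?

0.088 ÷ (4.4798 × 10^3) × 0.73811 = 0.0000144992365731…
Multiplication/division keeps the fewest significant figures: 0.088 → 2 s.f., 4.4798 × 10^3 → 5 s.f., 0.73811 → 5 s.f.; limit is 2.
Rounded to 2 significant figures: 1.4 × 10^-5.

1.4 × 10^-5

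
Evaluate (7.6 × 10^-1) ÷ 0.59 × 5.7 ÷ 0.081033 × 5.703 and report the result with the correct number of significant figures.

5.2 × 10^2

(7.6 × 10^-1) ÷ 0.59 × 5.7 ÷ 0.081033 × 5.703 = 516.746912275…
Multiplication/division keeps the fewest significant figures: 7.6 × 10^-1 → 2 s.f., 0.59 → 2 s.f., 5.7 → 2 s.f., 0.081033 → 5 s.f., 5.703 → 4 s.f.; limit is 2.
Rounded to 2 significant figures: 5.2 × 10^2.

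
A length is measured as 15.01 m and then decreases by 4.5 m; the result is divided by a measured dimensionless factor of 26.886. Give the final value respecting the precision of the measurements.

0.391 m

15.01 m − 4.5 m = 10.51 m; the difference is limited to 1 decimal place (3 s.f.).
Carrying full precision, 10.51 ÷ 26.886 = 0.390909767165… m; 26.886 has 5 s.f., so the result keeps min(3, 5) = 3 s.f.
Rounded to 3 significant figures: 0.391 m.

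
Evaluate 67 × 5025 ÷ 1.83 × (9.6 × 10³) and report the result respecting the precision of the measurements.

67 × 5025 ÷ 1.83 × (9.6 × 10³) = 1.76616393443 × 10^9…
Multiplication/division keeps the fewest significant figures: 67 → 2 s.f., 5025 → 4 s.f., 1.83 → 3 s.f., 9.6 × 10³ → 2 s.f.; limit is 2.
Rounded to 2 significant figures: 1.8 × 10⁹.

1.8 × 10⁹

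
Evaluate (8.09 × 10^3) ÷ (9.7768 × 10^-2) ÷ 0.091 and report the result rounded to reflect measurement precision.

9.1 × 10^5

(8.09 × 10^3) ÷ (9.7768 × 10^-2) ÷ 0.091 = 909306.714887…
Multiplication/division keeps the fewest significant figures: 8.09 × 10^3 → 3 s.f., 9.7768 × 10^-2 → 5 s.f., 0.091 → 2 s.f.; limit is 2.
Rounded to 2 significant figures: 9.1 × 10^5.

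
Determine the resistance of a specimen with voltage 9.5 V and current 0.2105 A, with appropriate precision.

resistance = 9.5 V ÷ 0.2105 A = 45.1306413302… Ω.
9.5 has 2 significant figures; 0.2105 has 4.
Division/multiplication keeps the fewest: 2 significant figures.
Rounded: 45 Ω.

45 Ω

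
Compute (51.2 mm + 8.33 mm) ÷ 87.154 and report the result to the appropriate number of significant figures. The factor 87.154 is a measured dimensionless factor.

51.2 mm + 8.33 mm = 59.53 mm; the sum is limited to 1 decimal place (3 s.f.).
Carrying full precision, 59.53 ÷ 87.154 = 0.683043807513… mm; 87.154 has 5 s.f., so the result keeps min(3, 5) = 3 s.f.
Rounded to 3 significant figures: 0.683 mm.

0.683 mm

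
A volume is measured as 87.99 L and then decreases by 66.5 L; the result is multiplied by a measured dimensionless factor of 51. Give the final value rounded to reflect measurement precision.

87.99 L − 66.5 L = 21.49 L; the difference is limited to 1 decimal place (3 s.f.).
Carrying full precision, 21.49 × 51 = 1095.99 L; 51 has 2 s.f., so the result keeps min(3, 2) = 2 s.f.
Rounded to 2 significant figures: 1.1 × 10^3 L.

1.1 × 10^3 L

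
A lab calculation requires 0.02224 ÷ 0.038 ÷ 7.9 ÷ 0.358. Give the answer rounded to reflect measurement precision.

0.21

0.02224 ÷ 0.038 ÷ 7.9 ÷ 0.358 = 0.206938391166…
Multiplication/division keeps the fewest significant figures: 0.02224 → 4 s.f., 0.038 → 2 s.f., 7.9 → 2 s.f., 0.358 → 3 s.f.; limit is 2.
Rounded to 2 significant figures: 0.21.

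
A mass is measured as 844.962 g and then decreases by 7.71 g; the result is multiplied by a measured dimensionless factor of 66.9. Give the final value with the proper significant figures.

844.962 g − 7.71 g = 837.252 g; the difference is limited to 2 decimal places (5 s.f.).
Carrying full precision, 837.252 × 66.9 = 56012.1588 g; 66.9 has 3 s.f., so the result keeps min(5, 3) = 3 s.f.
Rounded to 3 significant figures: 5.60 × 10⁴ g.

5.60 × 10⁴ g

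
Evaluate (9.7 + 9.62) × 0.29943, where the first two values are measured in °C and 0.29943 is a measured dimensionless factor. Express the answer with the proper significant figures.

9.7 °C + 9.62 °C = 19.32 °C; the sum is limited to 1 decimal place (3 s.f.).
Carrying full precision, 19.32 × 0.29943 = 5.7849876 °C; 0.29943 has 5 s.f., so the result keeps min(3, 5) = 3 s.f.
Rounded to 3 significant figures: 5.78 °C.

5.78 °C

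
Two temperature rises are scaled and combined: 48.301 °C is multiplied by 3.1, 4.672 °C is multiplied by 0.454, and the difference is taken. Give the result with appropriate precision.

48.301 × 3.1 = 149.7331 → 1.5 × 10^2 °C (2 s.f., last digit at the 10^1 place).
4.672 × 0.454 = 2.121088 → 2.12 °C (3 s.f., last digit at the 10^-2 place).
Difference: 147.612012 °C; keep the coarser place, 10^1.
Result: 1.5 × 10^2 °C.

1.5 × 10^2 °C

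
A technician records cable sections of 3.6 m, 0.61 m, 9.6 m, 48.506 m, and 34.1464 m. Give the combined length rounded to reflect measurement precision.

3.6 m + 0.61 m + 9.6 m + 48.506 m + 34.1464 m = 96.4624 m.
Addition/subtraction keeps the fewest decimal places: 3.6 → 1 decimal place, 0.61 → 2 decimal places, 9.6 → 1 decimal place, 48.506 → 3 decimal places, 34.1464 → 4 decimal places; limit is 1.
Rounded to 1 decimal place: 96.5 m.

96.5 m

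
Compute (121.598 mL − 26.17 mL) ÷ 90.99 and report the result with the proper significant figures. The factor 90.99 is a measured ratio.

1.049 mL

121.598 mL − 26.17 mL = 95.428 mL; the difference is limited to 2 decimal places (4 s.f.).
Carrying full precision, 95.428 ÷ 90.99 = 1.04877459061… mL; 90.99 has 4 s.f., so the result keeps min(4, 4) = 4 s.f.
Rounded to 4 significant figures: 1.049 mL.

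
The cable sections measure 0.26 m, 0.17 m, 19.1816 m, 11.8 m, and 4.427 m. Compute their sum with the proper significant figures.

35.8 m

0.26 m + 0.17 m + 19.1816 m + 11.8 m + 4.427 m = 35.8386 m.
Addition/subtraction keeps the fewest decimal places: 0.26 → 2 decimal places, 0.17 → 2 decimal places, 19.1816 → 4 decimal places, 11.8 → 1 decimal place, 4.427 → 3 decimal places; limit is 1.
Rounded to 1 decimal place: 35.8 m.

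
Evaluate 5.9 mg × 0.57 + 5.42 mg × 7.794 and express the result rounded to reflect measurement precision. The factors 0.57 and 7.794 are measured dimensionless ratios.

5.9 × 0.57 = 3.363 → 3.4 mg (2 s.f., last digit at the 10^-1 place).
5.42 × 7.794 = 42.24348 → 42.2 mg (3 s.f., last digit at the 10^-1 place).
Sum: 45.60648 mg; keep the coarser place, 10^-1.
Result: 45.6 mg.

45.6 mg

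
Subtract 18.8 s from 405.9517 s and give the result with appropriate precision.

405.9517 s − 18.8 s = 387.1517 s.
Addition/subtraction keeps the fewest decimal places: 405.9517 → 4 decimal places, 18.8 → 1 decimal place; limit is 1.
Rounded to 1 decimal place: 3.872 × 10² s.

3.872 × 10² s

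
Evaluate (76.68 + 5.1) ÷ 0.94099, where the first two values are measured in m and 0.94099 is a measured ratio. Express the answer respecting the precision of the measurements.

76.68 m + 5.1 m = 81.78 m; the sum is limited to 1 decimal place (3 s.f.).
Carrying full precision, 81.78 ÷ 0.94099 = 86.9084687404… m; 0.94099 has 5 s.f., so the result keeps min(3, 5) = 3 s.f.
Rounded to 3 significant figures: 86.9 m.

86.9 m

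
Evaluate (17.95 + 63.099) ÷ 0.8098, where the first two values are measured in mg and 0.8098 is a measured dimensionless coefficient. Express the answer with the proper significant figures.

17.95 mg + 63.099 mg = 81.049 mg; the sum is limited to 2 decimal places (4 s.f.).
Carrying full precision, 81.049 ÷ 0.8098 = 100.085206224… mg; 0.8098 has 4 s.f., so the result keeps min(4, 4) = 4 s.f.
Rounded to 4 significant figures: 100.1 mg.

100.1 mg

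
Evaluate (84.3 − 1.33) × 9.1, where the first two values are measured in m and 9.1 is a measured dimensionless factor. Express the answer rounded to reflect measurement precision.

7.6 × 10² m

84.3 m − 1.33 m = 82.97 m; the difference is limited to 1 decimal place (3 s.f.).
Carrying full precision, 82.97 × 9.1 = 755.027 m; 9.1 has 2 s.f., so the result keeps min(3, 2) = 2 s.f.
Rounded to 2 significant figures: 7.6 × 10² m.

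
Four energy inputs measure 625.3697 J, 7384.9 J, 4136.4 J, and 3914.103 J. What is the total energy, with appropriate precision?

625.3697 J + 7384.9 J + 4136.4 J + 3914.103 J = 16060.7727 J.
Addition/subtraction keeps the fewest decimal places: 625.3697 → 4 decimal places, 7384.9 → 1 decimal place, 4136.4 → 1 decimal place, 3914.103 → 3 decimal places; limit is 1.
Rounded to 1 decimal place: 16060.8 J.

16060.8 J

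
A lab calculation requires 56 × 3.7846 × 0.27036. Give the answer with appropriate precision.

56 × 3.7846 × 0.27036 = 57.299449536
Multiplication/division keeps the fewest significant figures: 56 → 2 s.f., 3.7846 → 5 s.f., 0.27036 → 5 s.f.; limit is 2.
Rounded to 2 significant figures: 57.

57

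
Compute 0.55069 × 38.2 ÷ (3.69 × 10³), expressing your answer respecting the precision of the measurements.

0.00570

0.55069 × 38.2 ÷ (3.69 × 10³) = 0.0057009100271…
Multiplication/division keeps the fewest significant figures: 0.55069 → 5 s.f., 38.2 → 3 s.f., 3.69 × 10³ → 3 s.f.; limit is 3.
Rounded to 3 significant figures: 0.00570.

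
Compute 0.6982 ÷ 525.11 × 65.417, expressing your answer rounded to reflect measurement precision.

0.08698

0.6982 ÷ 525.11 × 65.417 = 0.086980155396…
Multiplication/division keeps the fewest significant figures: 0.6982 → 4 s.f., 525.11 → 5 s.f., 65.417 → 5 s.f.; limit is 4.
Rounded to 4 significant figures: 0.08698.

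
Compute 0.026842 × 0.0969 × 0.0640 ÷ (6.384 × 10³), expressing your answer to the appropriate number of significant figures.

2.61 × 10⁻⁸

0.026842 × 0.0969 × 0.0640 ÷ (6.384 × 10³) = 2.60750857143 × 10^-8…
Multiplication/division keeps the fewest significant figures: 0.026842 → 5 s.f., 0.0969 → 3 s.f., 0.0640 → 3 s.f., 6.384 × 10³ → 4 s.f.; limit is 3.
Rounded to 3 significant figures: 2.61 × 10⁻⁸.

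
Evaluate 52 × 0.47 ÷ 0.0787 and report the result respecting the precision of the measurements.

52 × 0.47 ÷ 0.0787 = 310.546378653…
Multiplication/division keeps the fewest significant figures: 52 → 2 s.f., 0.47 → 2 s.f., 0.0787 → 3 s.f.; limit is 2.
Rounded to 2 significant figures: 3.1 × 10^2.

3.1 × 10^2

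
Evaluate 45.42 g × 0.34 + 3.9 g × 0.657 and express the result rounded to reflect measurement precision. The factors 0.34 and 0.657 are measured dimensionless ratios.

18 g

45.42 × 0.34 = 15.4428 → 15 g (2 s.f., last digit at the 10^0 place).
3.9 × 0.657 = 2.5623 → 2.6 g (2 s.f., last digit at the 10^-1 place).
Sum: 18.0051 g; keep the coarser place, 10^0.
Result: 18 g.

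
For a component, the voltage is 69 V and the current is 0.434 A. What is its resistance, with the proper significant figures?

1.6 × 10^2 Ω

resistance = 69 V ÷ 0.434 A = 158.986175115… Ω.
69 has 2 significant figures; 0.434 has 3.
Division/multiplication keeps the fewest: 2 significant figures.
Rounded: 1.6 × 10^2 Ω.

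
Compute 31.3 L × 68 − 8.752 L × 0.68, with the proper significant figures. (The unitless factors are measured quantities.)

31.3 × 68 = 2128.4 → 2.1 × 10³ L (2 s.f., last digit at the 10^2 place).
8.752 × 0.68 = 5.95136 → 6.0 L (2 s.f., last digit at the 10^-1 place).
Difference: 2122.44864 L; keep the coarser place, 10^2.
Result: 2.1 × 10³ L.

2.1 × 10³ L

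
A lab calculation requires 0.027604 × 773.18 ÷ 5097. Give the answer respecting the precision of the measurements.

0.004187

0.027604 × 773.18 ÷ 5097 = 0.00418733779086…
Multiplication/division keeps the fewest significant figures: 0.027604 → 5 s.f., 773.18 → 5 s.f., 5097 → 4 s.f.; limit is 4.
Rounded to 4 significant figures: 0.004187.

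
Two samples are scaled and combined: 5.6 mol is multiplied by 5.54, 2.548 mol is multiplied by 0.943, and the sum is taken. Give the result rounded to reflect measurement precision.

33 mol

5.6 × 5.54 = 31.024 → 31 mol (2 s.f., last digit at the 10^0 place).
2.548 × 0.943 = 2.402764 → 2.40 mol (3 s.f., last digit at the 10^-2 place).
Sum: 33.426764 mol; keep the coarser place, 10^0.
Result: 33 mol.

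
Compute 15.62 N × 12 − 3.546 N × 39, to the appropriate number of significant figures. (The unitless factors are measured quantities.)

5 × 10¹ N

15.62 × 12 = 187.44 → 1.9 × 10² N (2 s.f., last digit at the 10^1 place).
3.546 × 39 = 138.294 → 1.4 × 10² N (2 s.f., last digit at the 10^1 place).
Difference: 49.146 N; keep the coarser place, 10^1.
Result: 5 × 10¹ N.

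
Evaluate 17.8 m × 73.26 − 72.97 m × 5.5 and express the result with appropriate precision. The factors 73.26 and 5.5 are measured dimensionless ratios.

17.8 × 73.26 = 1304.028 → 1.30 × 10^3 m (3 s.f., last digit at the 10^1 place).
72.97 × 5.5 = 401.335 → 4.0 × 10^2 m (2 s.f., last digit at the 10^1 place).
Difference: 902.693 m; keep the coarser place, 10^1.
Result: 9.0 × 10^2 m.

9.0 × 10^2 m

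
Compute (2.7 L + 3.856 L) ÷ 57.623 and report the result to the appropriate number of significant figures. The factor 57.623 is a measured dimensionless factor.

2.7 L + 3.856 L = 6.556 L; the sum is limited to 1 decimal place (2 s.f.).
Carrying full precision, 6.556 ÷ 57.623 = 0.113774013849… L; 57.623 has 5 s.f., so the result keeps min(2, 5) = 2 s.f.
Rounded to 2 significant figures: 0.11 L.

0.11 L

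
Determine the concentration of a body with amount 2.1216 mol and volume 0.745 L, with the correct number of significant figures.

2.85 mol/L

concentration = 2.1216 mol ÷ 0.745 L = 2.8477852349… mol/L.
2.1216 has 5 significant figures; 0.745 has 3.
Division/multiplication keeps the fewest: 3 significant figures.
Rounded: 2.85 mol/L.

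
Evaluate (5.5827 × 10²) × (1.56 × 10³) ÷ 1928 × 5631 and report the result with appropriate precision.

(5.5827 × 10²) × (1.56 × 10³) ÷ 1928 × 5631 = 2543591.62718…
Multiplication/division keeps the fewest significant figures: 5.5827 × 10² → 5 s.f., 1.56 × 10³ → 3 s.f., 1928 → 4 s.f., 5631 → 4 s.f.; limit is 3.
Rounded to 3 significant figures: 2.54 × 10⁶.

2.54 × 10⁶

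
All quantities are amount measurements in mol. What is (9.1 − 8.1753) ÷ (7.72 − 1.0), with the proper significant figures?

9.1 − 8.1753 = 0.9247, limited to 1 d.p. → 1 s.f.; 7.72 − 1.0 = 6.72, limited to 1 d.p. → 2 s.f.
Carrying full precision, 0.9247 ÷ 6.72 = 0.137604166667…; keep min(1, 2) = 1 s.f.
Rounded to 1 significant figure: 1 × 10^-1.

1 × 10^-1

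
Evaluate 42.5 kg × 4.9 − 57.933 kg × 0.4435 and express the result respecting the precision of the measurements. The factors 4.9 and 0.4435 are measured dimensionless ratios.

1.8 × 10^2 kg

42.5 × 4.9 = 208.25 → 2.1 × 10^2 kg (2 s.f., last digit at the 10^1 place).
57.933 × 0.4435 = 25.6932855 → 25.69 kg (4 s.f., last digit at the 10^-2 place).
Difference: 182.5567145 kg; keep the coarser place, 10^1.
Result: 1.8 × 10^2 kg.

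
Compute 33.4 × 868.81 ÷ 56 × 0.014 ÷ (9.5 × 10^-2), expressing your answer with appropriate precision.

76

33.4 × 868.81 ÷ 56 × 0.014 ÷ (9.5 × 10^-2) = 76.3638263158…
Multiplication/division keeps the fewest significant figures: 33.4 → 3 s.f., 868.81 → 5 s.f., 56 → 2 s.f., 0.014 → 2 s.f., 9.5 × 10^-2 → 2 s.f.; limit is 2.
Rounded to 2 significant figures: 76.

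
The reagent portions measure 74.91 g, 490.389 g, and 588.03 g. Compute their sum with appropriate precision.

74.91 g + 490.389 g + 588.03 g = 1153.329 g.
Addition/subtraction keeps the fewest decimal places: 74.91 → 2 decimal places, 490.389 → 3 decimal places, 588.03 → 2 decimal places; limit is 2.
Rounded to 2 decimal places: 1153.33 g.

1153.33 g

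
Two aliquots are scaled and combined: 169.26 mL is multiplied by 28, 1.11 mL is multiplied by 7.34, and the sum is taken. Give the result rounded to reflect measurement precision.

4.7 × 10³ mL

169.26 × 28 = 4739.28 → 4.7 × 10³ mL (2 s.f., last digit at the 10^2 place).
1.11 × 7.34 = 8.1474 → 8.15 mL (3 s.f., last digit at the 10^-2 place).
Sum: 4747.4274 mL; keep the coarser place, 10^2.
Result: 4.7 × 10³ mL.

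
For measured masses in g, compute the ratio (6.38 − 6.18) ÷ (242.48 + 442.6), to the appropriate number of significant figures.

2.9 × 10^-4

6.38 − 6.18 = 0.20, limited to 2 d.p. → 2 s.f.; 242.48 + 442.6 = 685.08, limited to 1 d.p. → 4 s.f.
Carrying full precision, 0.20 ÷ 685.08 = 0.000291936708122…; keep min(2, 4) = 2 s.f.
Rounded to 2 significant figures: 2.9 × 10^-4.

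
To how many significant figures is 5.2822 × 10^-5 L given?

5

5.2822 × 10^-5: in scientific notation every digit of the coefficient is significant.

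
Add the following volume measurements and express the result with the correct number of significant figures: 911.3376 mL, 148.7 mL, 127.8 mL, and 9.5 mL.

1197.3 mL

911.3376 mL + 148.7 mL + 127.8 mL + 9.5 mL = 1197.3376 mL.
Addition/subtraction keeps the fewest decimal places: 911.3376 → 4 decimal places, 148.7 → 1 decimal place, 127.8 → 1 decimal place, 9.5 → 1 decimal place; limit is 1.
Rounded to 1 decimal place: 1197.3 mL.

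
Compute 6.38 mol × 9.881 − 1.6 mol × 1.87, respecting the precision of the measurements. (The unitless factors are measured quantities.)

60.0 mol

6.38 × 9.881 = 63.04078 → 63.0 mol (3 s.f., last digit at the 10^-1 place).
1.6 × 1.87 = 2.992 → 3.0 mol (2 s.f., last digit at the 10^-1 place).
Difference: 60.04878 mol; keep the coarser place, 10^-1.
Result: 60.0 mol.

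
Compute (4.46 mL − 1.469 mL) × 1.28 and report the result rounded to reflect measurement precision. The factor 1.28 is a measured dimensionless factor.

3.83 mL

4.46 mL − 1.469 mL = 2.991 mL; the difference is limited to 2 decimal places (3 s.f.).
Carrying full precision, 2.991 × 1.28 = 3.82848 mL; 1.28 has 3 s.f., so the result keeps min(3, 3) = 3 s.f.
Rounded to 3 significant figures: 3.83 mL.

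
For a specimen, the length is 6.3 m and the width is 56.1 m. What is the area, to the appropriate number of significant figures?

area = 6.3 m × 56.1 m = 353.43 m².
6.3 has 2 significant figures; 56.1 has 3.
Division/multiplication keeps the fewest: 2 significant figures.
Rounded: 3.5 × 10² m².

3.5 × 10² m²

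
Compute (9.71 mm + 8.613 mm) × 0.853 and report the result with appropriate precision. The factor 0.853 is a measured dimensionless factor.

9.71 mm + 8.613 mm = 18.323 mm; the sum is limited to 2 decimal places (4 s.f.).
Carrying full precision, 18.323 × 0.853 = 15.629519 mm; 0.853 has 3 s.f., so the result keeps min(4, 3) = 3 s.f.
Rounded to 3 significant figures: 15.6 mm.

15.6 mm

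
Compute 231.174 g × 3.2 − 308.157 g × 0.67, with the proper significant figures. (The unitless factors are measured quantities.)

5.3 × 10^2 g

231.174 × 3.2 = 739.7568 → 7.4 × 10^2 g (2 s.f., last digit at the 10^1 place).
308.157 × 0.67 = 206.46519 → 2.1 × 10^2 g (2 s.f., last digit at the 10^1 place).
Difference: 533.29161 g; keep the coarser place, 10^1.
Result: 5.3 × 10^2 g.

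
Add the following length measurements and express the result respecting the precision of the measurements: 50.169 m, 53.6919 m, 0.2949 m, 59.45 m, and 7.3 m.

50.169 m + 53.6919 m + 0.2949 m + 59.45 m + 7.3 m = 170.9058 m.
Addition/subtraction keeps the fewest decimal places: 50.169 → 3 decimal places, 53.6919 → 4 decimal places, 0.2949 → 4 decimal places, 59.45 → 2 decimal places, 7.3 → 1 decimal place; limit is 1.
Rounded to 1 decimal place: 170.9 m.

170.9 m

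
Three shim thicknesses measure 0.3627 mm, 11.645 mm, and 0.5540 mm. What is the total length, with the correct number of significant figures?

12.562 mm

0.3627 mm + 11.645 mm + 0.5540 mm = 12.5617 mm.
Addition/subtraction keeps the fewest decimal places: 0.3627 → 4 decimal places, 11.645 → 3 decimal places, 0.5540 → 4 decimal places; limit is 3.
Rounded to 3 decimal places: 12.562 mm.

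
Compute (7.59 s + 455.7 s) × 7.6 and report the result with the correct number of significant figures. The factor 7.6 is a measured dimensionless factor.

7.59 s + 455.7 s = 463.29 s; the sum is limited to 1 decimal place (4 s.f.).
Carrying full precision, 463.29 × 7.6 = 3521.004 s; 7.6 has 2 s.f., so the result keeps min(4, 2) = 2 s.f.
Rounded to 2 significant figures: 3.5 × 10^3 s.

3.5 × 10^3 s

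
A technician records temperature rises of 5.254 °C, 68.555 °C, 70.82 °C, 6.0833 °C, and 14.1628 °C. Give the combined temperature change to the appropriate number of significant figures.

5.254 °C + 68.555 °C + 70.82 °C + 6.0833 °C + 14.1628 °C = 164.8751 °C.
Addition/subtraction keeps the fewest decimal places: 5.254 → 3 decimal places, 68.555 → 3 decimal places, 70.82 → 2 decimal places, 6.0833 → 4 decimal places, 14.1628 → 4 decimal places; limit is 2.
Rounded to 2 decimal places: 164.88 °C.

164.88 °C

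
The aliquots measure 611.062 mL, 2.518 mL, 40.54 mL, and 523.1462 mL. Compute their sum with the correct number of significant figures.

611.062 mL + 2.518 mL + 40.54 mL + 523.1462 mL = 1177.2662 mL.
Addition/subtraction keeps the fewest decimal places: 611.062 → 3 decimal places, 2.518 → 3 decimal places, 40.54 → 2 decimal places, 523.1462 → 4 decimal places; limit is 2.
Rounded to 2 decimal places: 1177.27 mL.

1177.27 mL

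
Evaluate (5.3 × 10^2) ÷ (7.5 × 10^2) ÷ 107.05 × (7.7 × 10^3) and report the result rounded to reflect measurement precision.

51

(5.3 × 10^2) ÷ (7.5 × 10^2) ÷ 107.05 × (7.7 × 10^3) = 50.8298302974…
Multiplication/division keeps the fewest significant figures: 5.3 × 10^2 → 2 s.f., 7.5 × 10^2 → 2 s.f., 107.05 → 5 s.f., 7.7 × 10^3 → 2 s.f.; limit is 2.
Rounded to 2 significant figures: 51.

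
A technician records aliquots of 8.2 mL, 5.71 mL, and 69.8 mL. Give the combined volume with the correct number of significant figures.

83.7 mL

8.2 mL + 5.71 mL + 69.8 mL = 83.71 mL.
Addition/subtraction keeps the fewest decimal places: 8.2 → 1 decimal place, 5.71 → 2 decimal places, 69.8 → 1 decimal place; limit is 1.
Rounded to 1 decimal place: 83.7 mL.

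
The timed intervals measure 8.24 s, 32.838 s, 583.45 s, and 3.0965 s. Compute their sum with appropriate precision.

8.24 s + 32.838 s + 583.45 s + 3.0965 s = 627.6245 s.
Addition/subtraction keeps the fewest decimal places: 8.24 → 2 decimal places, 32.838 → 3 decimal places, 583.45 → 2 decimal places, 3.0965 → 4 decimal places; limit is 2.
Rounded to 2 decimal places: 627.62 s.

627.62 s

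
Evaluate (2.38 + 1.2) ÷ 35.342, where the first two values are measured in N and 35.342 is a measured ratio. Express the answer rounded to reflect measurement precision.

0.10 N

2.38 N + 1.2 N = 3.58 N; the sum is limited to 1 decimal place (2 s.f.).
Carrying full precision, 3.58 ÷ 35.342 = 0.101295908551… N; 35.342 has 5 s.f., so the result keeps min(2, 5) = 2 s.f.
Rounded to 2 significant figures: 0.10 N.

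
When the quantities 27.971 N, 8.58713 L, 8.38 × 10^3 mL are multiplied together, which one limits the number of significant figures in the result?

27.971 N → 5 s.f.; 8.58713 L → 6 s.f.; 8.38 × 10^3 mL → 3 s.f.
The fewest is 3 significant figures, from 8.38 × 10^3 mL.

8.38 × 10^3 mL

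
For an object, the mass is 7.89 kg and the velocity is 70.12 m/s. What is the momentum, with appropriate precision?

553 kg·m/s

momentum = 7.89 kg × 70.12 m/s = 553.2468 kg·m/s.
7.89 has 3 significant figures; 70.12 has 4.
Division/multiplication keeps the fewest: 3 significant figures.
Rounded: 553 kg·m/s.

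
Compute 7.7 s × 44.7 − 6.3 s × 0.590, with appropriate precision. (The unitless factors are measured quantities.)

3.4 × 10² s

7.7 × 44.7 = 344.19 → 3.4 × 10² s (2 s.f., last digit at the 10^1 place).
6.3 × 0.590 = 3.717 → 3.7 s (2 s.f., last digit at the 10^-1 place).
Difference: 340.473 s; keep the coarser place, 10^1.
Result: 3.4 × 10² s.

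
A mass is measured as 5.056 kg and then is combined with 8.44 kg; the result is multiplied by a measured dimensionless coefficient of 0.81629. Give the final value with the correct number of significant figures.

11.02 kg

5.056 kg + 8.44 kg = 13.496 kg; the sum is limited to 2 decimal places (4 s.f.).
Carrying full precision, 13.496 × 0.81629 = 11.01664984 kg; 0.81629 has 5 s.f., so the result keeps min(4, 5) = 4 s.f.
Rounded to 4 significant figures: 11.02 kg.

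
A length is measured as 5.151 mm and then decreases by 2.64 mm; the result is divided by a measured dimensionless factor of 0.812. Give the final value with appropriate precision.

5.151 mm − 2.64 mm = 2.511 mm; the difference is limited to 2 decimal places (3 s.f.).
Carrying full precision, 2.511 ÷ 0.812 = 3.09236453202… mm; 0.812 has 3 s.f., so the result keeps min(3, 3) = 3 s.f.
Rounded to 3 significant figures: 3.09 mm.

3.09 mm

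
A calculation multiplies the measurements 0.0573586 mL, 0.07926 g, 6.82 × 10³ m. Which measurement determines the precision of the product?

0.0573586 mL → 6 s.f.; 0.07926 g → 4 s.f.; 6.82 × 10³ m → 3 s.f.
The fewest is 3 significant figures, from 6.82 × 10³ m.

6.82 × 10³ m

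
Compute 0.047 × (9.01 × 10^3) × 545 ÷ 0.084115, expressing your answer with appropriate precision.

0.047 × (9.01 × 10^3) × 545 ÷ 0.084115 = 2743757.356…
Multiplication/division keeps the fewest significant figures: 0.047 → 2 s.f., 9.01 × 10^3 → 3 s.f., 545 → 3 s.f., 0.084115 → 5 s.f.; limit is 2.
Rounded to 2 significant figures: 2.7 × 10^6.

2.7 × 10^6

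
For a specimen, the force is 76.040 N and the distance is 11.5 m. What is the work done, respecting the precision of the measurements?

work done = 76.040 N × 11.5 m = 874.46 J.
76.040 has 5 significant figures; 11.5 has 3.
Division/multiplication keeps the fewest: 3 significant figures.
Rounded: 874 J.

874 J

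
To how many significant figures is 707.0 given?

4

707.0: trailing zeros after a decimal point are significant; zeros between nonzero digits are significant.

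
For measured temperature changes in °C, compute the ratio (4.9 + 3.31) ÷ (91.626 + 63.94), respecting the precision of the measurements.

0.053

4.9 + 3.31 = 8.21, limited to 1 d.p. → 2 s.f.; 91.626 + 63.94 = 155.566, limited to 2 d.p. → 5 s.f.
Carrying full precision, 8.21 ÷ 155.566 = 0.0527750279624…; keep min(2, 5) = 2 s.f.
Rounded to 2 significant figures: 0.053.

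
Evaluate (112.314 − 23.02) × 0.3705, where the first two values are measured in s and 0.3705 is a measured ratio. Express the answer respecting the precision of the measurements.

112.314 s − 23.02 s = 89.294 s; the difference is limited to 2 decimal places (4 s.f.).
Carrying full precision, 89.294 × 0.3705 = 33.083427 s; 0.3705 has 4 s.f., so the result keeps min(4, 4) = 4 s.f.
Rounded to 4 significant figures: 33.08 s.

33.08 s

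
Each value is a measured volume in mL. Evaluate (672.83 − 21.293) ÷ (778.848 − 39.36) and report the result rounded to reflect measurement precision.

8.8107 × 10^-1

672.83 − 21.293 = 651.537, limited to 2 d.p. → 5 s.f.; 778.848 − 39.36 = 739.488, limited to 2 d.p. → 5 s.f.
Carrying full precision, 651.537 ÷ 739.488 = 0.88106500714…; keep min(5, 5) = 5 s.f.
Rounded to 5 significant figures: 8.8107 × 10^-1.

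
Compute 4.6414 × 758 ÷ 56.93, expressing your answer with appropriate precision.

4.6414 × 758 ÷ 56.93 = 61.798369928…
Multiplication/division keeps the fewest significant figures: 4.6414 → 5 s.f., 758 → 3 s.f., 56.93 → 4 s.f.; limit is 3.
Rounded to 3 significant figures: 61.8.

61.8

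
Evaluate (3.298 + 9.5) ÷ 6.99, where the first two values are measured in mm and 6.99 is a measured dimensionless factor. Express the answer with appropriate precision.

3.298 mm + 9.5 mm = 12.798 mm; the sum is limited to 1 decimal place (3 s.f.).
Carrying full precision, 12.798 ÷ 6.99 = 1.83090128755… mm; 6.99 has 3 s.f., so the result keeps min(3, 3) = 3 s.f.
Rounded to 3 significant figures: 1.83 mm.

1.83 mm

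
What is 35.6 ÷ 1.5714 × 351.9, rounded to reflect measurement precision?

35.6 ÷ 1.5714 × 351.9 = 7972.27949599…
Multiplication/division keeps the fewest significant figures: 35.6 → 3 s.f., 1.5714 → 5 s.f., 351.9 → 4 s.f.; limit is 3.
Rounded to 3 significant figures: 7.97 × 10^3.

7.97 × 10^3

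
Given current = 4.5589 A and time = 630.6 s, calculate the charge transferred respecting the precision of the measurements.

2875 C

charge transferred = 4.5589 A × 630.6 s = 2874.84234 C.
4.5589 has 5 significant figures; 630.6 has 4.
Division/multiplication keeps the fewest: 4 significant figures.
Rounded: 2875 C.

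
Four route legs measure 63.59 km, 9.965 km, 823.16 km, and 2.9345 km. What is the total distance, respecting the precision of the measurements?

899.65 km

63.59 km + 9.965 km + 823.16 km + 2.9345 km = 899.6495 km.
Addition/subtraction keeps the fewest decimal places: 63.59 → 2 decimal places, 9.965 → 3 decimal places, 823.16 → 2 decimal places, 2.9345 → 4 decimal places; limit is 2.
Rounded to 2 decimal places: 899.65 km.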